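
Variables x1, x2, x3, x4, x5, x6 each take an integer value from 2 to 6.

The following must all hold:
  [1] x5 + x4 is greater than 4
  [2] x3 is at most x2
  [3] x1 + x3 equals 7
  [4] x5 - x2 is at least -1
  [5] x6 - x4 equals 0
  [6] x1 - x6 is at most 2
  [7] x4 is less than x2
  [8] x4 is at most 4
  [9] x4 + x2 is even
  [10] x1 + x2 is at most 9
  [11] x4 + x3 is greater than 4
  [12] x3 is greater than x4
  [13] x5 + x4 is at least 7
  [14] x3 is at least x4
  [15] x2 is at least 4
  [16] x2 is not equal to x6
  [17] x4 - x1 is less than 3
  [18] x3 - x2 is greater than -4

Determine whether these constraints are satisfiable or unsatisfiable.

Satisfiable

One satisfying assignment is x1 = 2, x2 = 6, x3 = 5, x4 = 2, x5 = 5, x6 = 2.
For the less obvious constraints — constraint 1: x5 + x4 = 7; constraint 3: x1 + x3 = 7 — and the others hold by inspection.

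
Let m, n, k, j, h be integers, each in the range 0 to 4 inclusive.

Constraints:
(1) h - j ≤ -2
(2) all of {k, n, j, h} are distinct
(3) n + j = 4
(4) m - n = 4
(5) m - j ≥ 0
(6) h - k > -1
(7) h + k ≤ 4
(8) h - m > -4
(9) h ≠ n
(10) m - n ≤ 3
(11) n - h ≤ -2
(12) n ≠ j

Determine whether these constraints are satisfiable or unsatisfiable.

Constraints 1, 5, 10, and 11 give m − j ≥ 0, j − h ≥ 2, h − n ≥ 2, n − m ≥ -3.
Adding all 4 inequalities: the left sides telescope to 0, and the right sides sum to 0 + 2 + 2 + (-3) = 1. So 0 ≥ 1, which is false.

Unsatisfiable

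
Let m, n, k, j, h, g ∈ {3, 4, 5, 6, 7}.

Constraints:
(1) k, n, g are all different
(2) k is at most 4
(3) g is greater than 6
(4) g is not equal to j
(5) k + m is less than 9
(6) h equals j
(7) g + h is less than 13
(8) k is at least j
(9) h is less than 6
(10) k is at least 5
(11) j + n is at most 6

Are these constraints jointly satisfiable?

From constraint 10: k ≥ 5. From constraint 2: k ≤ 4. But 4 < 5, so no value of k works.

Unsatisfiable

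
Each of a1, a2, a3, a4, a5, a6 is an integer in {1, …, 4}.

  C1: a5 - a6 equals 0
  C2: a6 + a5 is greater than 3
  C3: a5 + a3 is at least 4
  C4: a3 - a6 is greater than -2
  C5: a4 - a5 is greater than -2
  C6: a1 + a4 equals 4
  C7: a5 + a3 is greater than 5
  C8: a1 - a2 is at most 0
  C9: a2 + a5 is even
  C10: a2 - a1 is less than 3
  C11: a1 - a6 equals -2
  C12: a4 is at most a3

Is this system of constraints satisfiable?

Setting (a1, a2, a3, a4, a5, a6) = (1, 1, 3, 3, 3, 3) satisfies everything: constraint 1: a5 - a6 = 0; constraint 2: a6 + a5 = 6, and the others follow.

Satisfiable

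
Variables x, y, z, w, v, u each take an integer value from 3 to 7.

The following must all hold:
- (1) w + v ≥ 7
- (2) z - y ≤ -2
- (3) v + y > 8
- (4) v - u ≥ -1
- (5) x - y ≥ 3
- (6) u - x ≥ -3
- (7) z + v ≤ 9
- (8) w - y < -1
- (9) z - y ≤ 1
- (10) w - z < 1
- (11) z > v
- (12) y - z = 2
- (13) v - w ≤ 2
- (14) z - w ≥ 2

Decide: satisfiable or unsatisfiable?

Unsatisfiable

Constraints 2, 4, 5, 6, 13, and 14 give z − w ≥ 2, w − v ≥ -2, v − u ≥ -1, u − x ≥ -3, x − y ≥ 3, y − z ≥ 2.
Adding all 6 inequalities: the left sides telescope to 0, and the right sides sum to 2 + (-2) + (-1) + (-3) + 3 + 2 = 1. So 0 ≥ 1, which is false.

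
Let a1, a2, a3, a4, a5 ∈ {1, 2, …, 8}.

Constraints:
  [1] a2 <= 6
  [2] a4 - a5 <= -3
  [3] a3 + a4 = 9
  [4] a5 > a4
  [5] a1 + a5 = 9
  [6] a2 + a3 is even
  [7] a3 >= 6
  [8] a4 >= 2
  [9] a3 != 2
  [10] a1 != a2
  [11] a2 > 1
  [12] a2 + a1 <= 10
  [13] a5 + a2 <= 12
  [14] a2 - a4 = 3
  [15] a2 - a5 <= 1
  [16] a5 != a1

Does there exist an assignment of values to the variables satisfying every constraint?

Try a1 = 3, a2 = 6, a3 = 6, a4 = 3, a5 = 6.
Check constraint 2: a4 - a5 = -3; constraint 3: a3 + a4 = 9. The remaining constraints are straightforward to verify.

Satisfiable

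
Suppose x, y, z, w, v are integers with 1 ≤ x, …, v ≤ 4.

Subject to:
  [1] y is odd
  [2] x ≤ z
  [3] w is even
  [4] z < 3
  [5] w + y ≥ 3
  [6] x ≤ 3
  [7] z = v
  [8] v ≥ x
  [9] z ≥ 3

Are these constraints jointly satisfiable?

From constraint 9: z ≥ 3. From constraint 4: z ≤ 2. But 2 < 3, so no value of z works.

Unsatisfiable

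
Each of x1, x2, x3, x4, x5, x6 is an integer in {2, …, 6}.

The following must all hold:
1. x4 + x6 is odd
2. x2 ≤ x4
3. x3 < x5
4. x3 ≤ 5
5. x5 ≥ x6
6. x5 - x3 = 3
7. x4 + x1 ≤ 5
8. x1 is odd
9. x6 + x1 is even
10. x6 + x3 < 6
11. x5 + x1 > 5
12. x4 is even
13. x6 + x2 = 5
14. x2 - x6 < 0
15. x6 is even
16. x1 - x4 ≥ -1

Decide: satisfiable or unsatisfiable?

Constraint 15 makes x6 even and constraint 8 makes x1 odd, so x6 + x1 must be odd. Constraint 9 says x6 + x1 is even — contradiction.

Unsatisfiable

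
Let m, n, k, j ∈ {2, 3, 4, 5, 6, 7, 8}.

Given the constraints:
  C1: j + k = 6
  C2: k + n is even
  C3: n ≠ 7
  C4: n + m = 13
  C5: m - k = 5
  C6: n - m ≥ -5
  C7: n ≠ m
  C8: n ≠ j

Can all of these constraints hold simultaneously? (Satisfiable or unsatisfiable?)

Try m = 8, n = 5, k = 3, j = 3.
Check constraint 1: j + k = 6; constraint 4: n + m = 13. The remaining constraints are straightforward to verify.

Satisfiable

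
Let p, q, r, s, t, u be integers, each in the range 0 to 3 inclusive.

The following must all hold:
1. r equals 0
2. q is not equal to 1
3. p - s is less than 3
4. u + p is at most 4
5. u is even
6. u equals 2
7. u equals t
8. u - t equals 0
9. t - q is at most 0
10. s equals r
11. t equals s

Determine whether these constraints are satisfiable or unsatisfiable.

Constraint 6 fixes u = 2 and constraint 1 fixes r = 0. Constraints 7, 10, and 11 give u = t = s = r, so u = r. But 2 ≠ 0 — contradiction.

Unsatisfiable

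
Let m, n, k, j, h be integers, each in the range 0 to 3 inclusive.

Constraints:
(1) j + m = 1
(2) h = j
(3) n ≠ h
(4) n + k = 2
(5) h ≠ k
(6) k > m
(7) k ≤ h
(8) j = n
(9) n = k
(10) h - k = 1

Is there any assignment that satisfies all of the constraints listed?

Unsatisfiable

From constraints 2, 8, and 9, h = j = n = k, so h = k. But constraint 5 says h ≠ k. Contradiction.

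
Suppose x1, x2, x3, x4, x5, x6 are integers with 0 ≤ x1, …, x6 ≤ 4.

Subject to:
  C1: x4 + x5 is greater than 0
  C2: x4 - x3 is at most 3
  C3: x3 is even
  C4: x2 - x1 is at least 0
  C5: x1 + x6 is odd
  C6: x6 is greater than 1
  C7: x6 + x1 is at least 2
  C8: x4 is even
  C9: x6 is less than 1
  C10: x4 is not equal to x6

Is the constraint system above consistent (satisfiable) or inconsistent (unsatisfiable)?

Unsatisfiable

From constraint 6: x6 ≥ 2. From constraint 9: x6 ≤ 0. But 0 < 2, so no value of x6 works.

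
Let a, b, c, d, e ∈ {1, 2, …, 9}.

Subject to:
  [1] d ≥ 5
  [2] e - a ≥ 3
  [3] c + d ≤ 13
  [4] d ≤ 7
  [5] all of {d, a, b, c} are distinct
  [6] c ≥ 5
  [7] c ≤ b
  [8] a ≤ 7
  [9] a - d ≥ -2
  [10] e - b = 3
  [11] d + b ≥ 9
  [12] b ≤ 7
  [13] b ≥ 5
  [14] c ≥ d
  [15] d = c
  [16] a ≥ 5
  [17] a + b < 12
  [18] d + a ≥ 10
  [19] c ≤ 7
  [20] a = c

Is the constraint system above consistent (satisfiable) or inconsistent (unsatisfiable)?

Unsatisfiable

Constraints 1, 4, 6, 8, 12, 13, 16, and 19 confine each of d, a, b, c to the 3 values {5, …, 7}.
Constraint 5 requires all 4 of them to be distinct, but only 3 values are available — impossible by the pigeonhole principle.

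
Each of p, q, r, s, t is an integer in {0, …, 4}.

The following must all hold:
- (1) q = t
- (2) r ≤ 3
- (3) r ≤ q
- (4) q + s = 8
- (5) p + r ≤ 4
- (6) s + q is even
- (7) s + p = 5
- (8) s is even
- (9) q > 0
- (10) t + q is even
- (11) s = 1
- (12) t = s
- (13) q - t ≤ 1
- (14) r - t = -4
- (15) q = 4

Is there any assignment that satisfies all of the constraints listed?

Constraint 15 fixes q = 4 and constraint 11 fixes s = 1. Constraints 1 and 12 give q = t = s, so q = s. But 4 ≠ 1 — contradiction.

Unsatisfiable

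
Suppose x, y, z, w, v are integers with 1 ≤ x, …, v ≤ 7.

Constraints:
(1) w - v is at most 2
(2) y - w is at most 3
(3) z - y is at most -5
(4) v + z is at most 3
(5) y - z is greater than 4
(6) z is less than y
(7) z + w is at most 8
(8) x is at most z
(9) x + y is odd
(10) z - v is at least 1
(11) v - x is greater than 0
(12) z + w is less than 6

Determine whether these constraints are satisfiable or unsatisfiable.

Constraints 1, 2, 3, and 10 give z − v ≥ 1, v − w ≥ -2, w − y ≥ -3, y − z ≥ 5.
Adding all 4 inequalities: the left sides telescope to 0, and the right sides sum to 1 + (-2) + (-3) + 5 = 1. So 0 ≥ 1, which is false.

Unsatisfiable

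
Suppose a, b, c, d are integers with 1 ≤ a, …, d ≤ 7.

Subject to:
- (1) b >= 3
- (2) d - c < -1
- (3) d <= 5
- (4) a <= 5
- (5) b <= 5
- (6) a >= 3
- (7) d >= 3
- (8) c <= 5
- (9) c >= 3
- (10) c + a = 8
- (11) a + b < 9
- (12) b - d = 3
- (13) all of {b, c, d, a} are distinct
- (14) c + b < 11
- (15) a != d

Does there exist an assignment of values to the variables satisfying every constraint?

Unsatisfiable

Constraints 1, 3, 4, 5, 6, 7, 8, and 9 confine each of b, c, d, a to the 3 values {3, …, 5}.
Constraint 13 requires all 4 of them to be distinct, but only 3 values are available — impossible by the pigeonhole principle.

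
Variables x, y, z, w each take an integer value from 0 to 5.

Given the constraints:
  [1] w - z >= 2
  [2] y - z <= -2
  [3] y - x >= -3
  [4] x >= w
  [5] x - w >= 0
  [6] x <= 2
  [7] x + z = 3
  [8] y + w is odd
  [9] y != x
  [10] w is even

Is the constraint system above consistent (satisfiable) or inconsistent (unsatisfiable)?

Constraints 1, 2, 3, and 5 give y − x ≥ -3, x − w ≥ 0, w − z ≥ 2, z − y ≥ 2.
Adding all 4 inequalities: the left sides telescope to 0, and the right sides sum to (-3) + 0 + 2 + 2 = 1. So 0 ≥ 1, which is false.

Unsatisfiable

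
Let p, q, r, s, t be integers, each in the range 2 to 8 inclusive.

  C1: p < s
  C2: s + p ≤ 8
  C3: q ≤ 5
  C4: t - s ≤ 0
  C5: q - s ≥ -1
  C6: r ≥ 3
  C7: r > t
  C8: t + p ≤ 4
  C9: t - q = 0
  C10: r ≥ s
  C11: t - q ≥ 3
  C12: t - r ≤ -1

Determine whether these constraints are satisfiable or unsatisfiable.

Constraints 4, 5, and 11 give t − q ≥ 3, q − s ≥ -1, s − t ≥ 0.
Adding all 3 inequalities: the left sides telescope to 0, and the right sides sum to 3 + (-1) + 0 = 2. So 0 ≥ 2, which is false.

Unsatisfiable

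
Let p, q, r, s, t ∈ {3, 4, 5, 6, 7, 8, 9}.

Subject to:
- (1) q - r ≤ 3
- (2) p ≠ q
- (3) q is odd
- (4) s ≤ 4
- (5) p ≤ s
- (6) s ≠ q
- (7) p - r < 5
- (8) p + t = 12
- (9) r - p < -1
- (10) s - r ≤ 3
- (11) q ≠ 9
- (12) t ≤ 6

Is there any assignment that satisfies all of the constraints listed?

From constraints 4 and 5: p ≤ s ≤ 4. From constraint 12: t ≤ 6. Hence p + t ≤ 10. But constraint 8 requires p + t = 12, and 12 > 10. Contradiction.

Unsatisfiable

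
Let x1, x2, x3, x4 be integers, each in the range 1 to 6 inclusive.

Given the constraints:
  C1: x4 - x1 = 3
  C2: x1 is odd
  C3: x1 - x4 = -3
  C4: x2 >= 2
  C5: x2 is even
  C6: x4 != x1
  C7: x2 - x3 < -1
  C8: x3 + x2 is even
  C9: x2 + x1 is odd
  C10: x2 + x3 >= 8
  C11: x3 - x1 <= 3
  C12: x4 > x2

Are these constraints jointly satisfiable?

Satisfiable

Setting (x1, x2, x3, x4) = (3, 2, 6, 6) satisfies everything: constraint 1: x4 - x1 = 3; constraint 3: x1 - x4 = -3; constraint 7: x2 - x3 = -4, and the others follow.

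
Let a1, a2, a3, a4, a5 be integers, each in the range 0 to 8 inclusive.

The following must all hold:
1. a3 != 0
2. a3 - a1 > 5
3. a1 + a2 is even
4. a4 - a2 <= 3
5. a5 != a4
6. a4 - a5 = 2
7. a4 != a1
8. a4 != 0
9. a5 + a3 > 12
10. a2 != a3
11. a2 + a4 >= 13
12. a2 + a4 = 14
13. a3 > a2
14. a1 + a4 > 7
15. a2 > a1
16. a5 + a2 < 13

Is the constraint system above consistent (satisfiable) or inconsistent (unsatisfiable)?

Satisfiable

Setting (a1, a2, a3, a4, a5) = (1, 7, 8, 7, 5) satisfies everything: constraint 2: a3 - a1 = 7; constraint 4: a4 - a2 = 0; constraint 6: a4 - a5 = 2, and the others follow.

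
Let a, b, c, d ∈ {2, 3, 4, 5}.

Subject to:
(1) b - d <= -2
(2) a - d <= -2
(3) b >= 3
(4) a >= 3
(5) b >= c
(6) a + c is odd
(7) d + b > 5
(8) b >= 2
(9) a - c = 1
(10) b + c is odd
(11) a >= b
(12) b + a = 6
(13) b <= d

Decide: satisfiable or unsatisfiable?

Setting (a, b, c, d) = (3, 3, 2, 5) satisfies everything: constraint 1: b - d = -2; constraint 2: a - d = -2, and the others follow.

Satisfiable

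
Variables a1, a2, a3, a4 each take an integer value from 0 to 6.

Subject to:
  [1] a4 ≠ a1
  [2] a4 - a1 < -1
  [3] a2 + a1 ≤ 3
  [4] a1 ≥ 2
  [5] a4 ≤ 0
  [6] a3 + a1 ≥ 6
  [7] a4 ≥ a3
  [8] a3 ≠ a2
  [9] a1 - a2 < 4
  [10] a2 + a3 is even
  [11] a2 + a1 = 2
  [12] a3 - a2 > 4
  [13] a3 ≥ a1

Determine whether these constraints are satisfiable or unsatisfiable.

Unsatisfiable

From constraints 4 and 13: a3 ≥ a1 and a1 ≥ 2, so a3 ≥ 2. From constraints 5 and 7: a3 ≤ a4 and a4 ≤ 0, so a3 ≤ 0. But 0 < 2, so no value of a3 works.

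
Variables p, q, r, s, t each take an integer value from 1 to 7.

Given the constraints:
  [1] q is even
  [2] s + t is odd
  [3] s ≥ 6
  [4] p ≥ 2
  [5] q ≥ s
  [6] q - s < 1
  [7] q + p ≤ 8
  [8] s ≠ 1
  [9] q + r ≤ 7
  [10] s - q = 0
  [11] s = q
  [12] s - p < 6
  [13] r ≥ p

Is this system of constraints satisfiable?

From constraints 3 and 5: q ≥ s ≥ 6. From constraints 4 and 13: r ≥ p ≥ 2. Hence q + r ≥ 8. But constraint 9 requires q + r ≤ 7, and 7 < 8. Contradiction.

Unsatisfiable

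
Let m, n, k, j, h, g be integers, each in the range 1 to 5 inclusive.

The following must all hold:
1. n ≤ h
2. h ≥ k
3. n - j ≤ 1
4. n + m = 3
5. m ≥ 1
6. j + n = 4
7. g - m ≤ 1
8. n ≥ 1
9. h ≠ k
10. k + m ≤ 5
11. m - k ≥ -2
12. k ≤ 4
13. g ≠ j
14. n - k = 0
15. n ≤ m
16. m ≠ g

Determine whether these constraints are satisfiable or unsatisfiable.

Satisfiable

Setting (m, n, k, j, h, g) = (2, 1, 1, 3, 2, 1) satisfies everything: constraint 3: n - j = -2; constraint 4: n + m = 3, and the others follow.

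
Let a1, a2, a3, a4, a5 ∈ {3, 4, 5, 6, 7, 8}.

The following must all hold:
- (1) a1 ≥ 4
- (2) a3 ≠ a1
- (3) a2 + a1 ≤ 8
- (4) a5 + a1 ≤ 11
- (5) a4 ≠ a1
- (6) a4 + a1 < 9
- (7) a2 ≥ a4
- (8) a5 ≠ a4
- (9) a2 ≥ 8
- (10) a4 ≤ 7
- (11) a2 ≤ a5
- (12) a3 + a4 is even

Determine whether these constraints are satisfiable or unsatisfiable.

Unsatisfiable

From constraints 9 and 11: a5 ≥ a2 ≥ 8. From constraint 1: a1 ≥ 4. Hence a5 + a1 ≥ 12. But constraint 4 requires a5 + a1 ≤ 11, and 11 < 12. Contradiction.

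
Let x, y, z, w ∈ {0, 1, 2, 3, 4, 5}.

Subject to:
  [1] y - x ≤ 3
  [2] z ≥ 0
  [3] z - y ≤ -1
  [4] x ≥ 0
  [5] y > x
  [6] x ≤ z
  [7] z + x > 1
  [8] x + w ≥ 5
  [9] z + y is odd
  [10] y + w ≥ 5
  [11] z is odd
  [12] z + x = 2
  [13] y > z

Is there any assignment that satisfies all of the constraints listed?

Satisfiable

Setting (x, y, z, w) = (1, 4, 1, 4) satisfies everything: constraint 1: y - x = 3; constraint 3: z - y = -3, and the others follow.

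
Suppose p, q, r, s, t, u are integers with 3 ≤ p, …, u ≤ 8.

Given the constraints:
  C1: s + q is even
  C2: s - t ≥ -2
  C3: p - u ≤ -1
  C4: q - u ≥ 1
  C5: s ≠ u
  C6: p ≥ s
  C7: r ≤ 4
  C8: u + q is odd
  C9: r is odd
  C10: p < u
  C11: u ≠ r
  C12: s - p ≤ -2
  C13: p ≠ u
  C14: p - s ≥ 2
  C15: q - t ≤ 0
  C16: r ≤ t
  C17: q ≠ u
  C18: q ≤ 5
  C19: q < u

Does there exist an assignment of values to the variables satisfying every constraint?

Unsatisfiable

Constraints 2, 3, 4, 14, and 15 give q − u ≥ 1, u − p ≥ 1, p − s ≥ 2, s − t ≥ -2, t − q ≥ 0.
Adding all 5 inequalities: the left sides telescope to 0, and the right sides sum to 1 + 1 + 2 + (-2) + 0 = 2. So 0 ≥ 2, which is false.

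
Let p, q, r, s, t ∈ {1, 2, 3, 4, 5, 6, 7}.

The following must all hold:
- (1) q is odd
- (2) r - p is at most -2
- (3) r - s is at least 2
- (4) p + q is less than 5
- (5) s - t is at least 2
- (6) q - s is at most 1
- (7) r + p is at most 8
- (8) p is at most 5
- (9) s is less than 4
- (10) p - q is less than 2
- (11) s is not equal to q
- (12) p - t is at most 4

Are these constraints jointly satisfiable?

Unsatisfiable

Constraints 2, 3, 5, and 12 give t − p ≥ -4, p − r ≥ 2, r − s ≥ 2, s − t ≥ 2.
Adding all 4 inequalities: the left sides telescope to 0, and the right sides sum to (-4) + 2 + 2 + 2 = 2. So 0 ≥ 2, which is false.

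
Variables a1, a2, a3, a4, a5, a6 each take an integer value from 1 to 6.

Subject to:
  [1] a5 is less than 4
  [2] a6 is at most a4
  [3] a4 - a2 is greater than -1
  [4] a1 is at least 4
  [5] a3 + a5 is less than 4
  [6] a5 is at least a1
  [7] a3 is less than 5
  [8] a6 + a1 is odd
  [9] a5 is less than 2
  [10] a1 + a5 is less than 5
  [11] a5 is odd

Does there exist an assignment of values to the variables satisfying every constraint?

From constraints 4 and 6: a5 ≥ a1 and a1 ≥ 4, so a5 ≥ 4. From constraint 9: a5 ≤ 1. But 1 < 4, so no value of a5 works.

Unsatisfiable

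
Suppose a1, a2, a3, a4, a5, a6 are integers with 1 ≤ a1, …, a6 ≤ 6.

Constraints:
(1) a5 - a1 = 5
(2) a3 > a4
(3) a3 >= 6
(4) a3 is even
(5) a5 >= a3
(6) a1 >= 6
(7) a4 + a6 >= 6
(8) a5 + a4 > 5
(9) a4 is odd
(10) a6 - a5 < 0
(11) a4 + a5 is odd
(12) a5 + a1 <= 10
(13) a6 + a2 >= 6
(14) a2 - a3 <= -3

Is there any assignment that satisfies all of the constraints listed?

From constraints 3 and 5: a5 ≥ a3 ≥ 6. From constraint 6: a1 ≥ 6. Hence a5 + a1 ≥ 12. But constraint 12 requires a5 + a1 ≤ 10, and 10 < 12. Contradiction.

Unsatisfiable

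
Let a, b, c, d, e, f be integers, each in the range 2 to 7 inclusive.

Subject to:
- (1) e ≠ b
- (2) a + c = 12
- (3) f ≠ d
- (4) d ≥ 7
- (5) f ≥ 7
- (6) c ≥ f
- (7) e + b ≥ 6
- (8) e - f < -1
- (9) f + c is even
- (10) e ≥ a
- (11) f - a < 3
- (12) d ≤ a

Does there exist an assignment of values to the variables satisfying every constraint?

Unsatisfiable

From constraints 4 and 12: a ≥ d ≥ 7. From constraints 5 and 6: c ≥ f ≥ 7. Hence a + c ≥ 14. But constraint 2 requires a + c = 12, and 12 < 14. Contradiction.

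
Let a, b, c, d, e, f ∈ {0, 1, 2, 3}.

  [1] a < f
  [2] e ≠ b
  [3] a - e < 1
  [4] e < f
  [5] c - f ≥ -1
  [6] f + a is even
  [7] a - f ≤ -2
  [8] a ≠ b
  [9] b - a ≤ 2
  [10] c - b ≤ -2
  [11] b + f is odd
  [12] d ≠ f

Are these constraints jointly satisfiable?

Constraints 5, 7, 9, and 10 give b − c ≥ 2, c − f ≥ -1, f − a ≥ 2, a − b ≥ -2.
Adding all 4 inequalities: the left sides telescope to 0, and the right sides sum to 2 + (-1) + 2 + (-2) = 1. So 0 ≥ 1, which is false.

Unsatisfiable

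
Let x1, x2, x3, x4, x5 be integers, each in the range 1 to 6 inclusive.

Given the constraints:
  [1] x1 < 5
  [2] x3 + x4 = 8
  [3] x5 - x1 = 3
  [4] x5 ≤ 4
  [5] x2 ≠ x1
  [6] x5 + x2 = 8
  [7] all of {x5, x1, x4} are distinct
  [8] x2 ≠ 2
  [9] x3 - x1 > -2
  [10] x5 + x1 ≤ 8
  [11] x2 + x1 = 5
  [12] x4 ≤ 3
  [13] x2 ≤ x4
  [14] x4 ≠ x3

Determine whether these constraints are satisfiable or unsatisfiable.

Unsatisfiable

From constraint 4: x5 ≤ 4. From constraints 12 and 13: x2 ≤ x4 ≤ 3. Hence x5 + x2 ≤ 7. But constraint 6 requires x5 + x2 = 8, and 8 > 7. Contradiction.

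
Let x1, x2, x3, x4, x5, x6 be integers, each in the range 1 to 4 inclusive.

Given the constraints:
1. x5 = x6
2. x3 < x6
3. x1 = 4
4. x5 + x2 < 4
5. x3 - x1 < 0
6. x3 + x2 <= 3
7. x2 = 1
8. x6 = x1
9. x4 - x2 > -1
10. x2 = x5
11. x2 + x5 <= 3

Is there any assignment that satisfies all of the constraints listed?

Unsatisfiable

Constraint 7 fixes x2 = 1 and constraint 3 fixes x1 = 4. Constraints 1, 8, and 10 give x2 = x5 = x6 = x1, so x2 = x1. But 1 ≠ 4 — contradiction.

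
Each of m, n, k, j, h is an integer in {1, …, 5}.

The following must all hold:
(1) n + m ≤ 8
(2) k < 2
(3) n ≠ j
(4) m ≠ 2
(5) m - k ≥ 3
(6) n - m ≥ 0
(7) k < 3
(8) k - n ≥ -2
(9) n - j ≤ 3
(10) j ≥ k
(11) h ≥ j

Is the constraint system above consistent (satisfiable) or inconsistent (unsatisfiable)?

Unsatisfiable

Constraints 5, 6, and 8 give m − k ≥ 3, k − n ≥ -2, n − m ≥ 0.
Adding all 3 inequalities: the left sides telescope to 0, and the right sides sum to 3 + (-2) + 0 = 1. So 0 ≥ 1, which is false.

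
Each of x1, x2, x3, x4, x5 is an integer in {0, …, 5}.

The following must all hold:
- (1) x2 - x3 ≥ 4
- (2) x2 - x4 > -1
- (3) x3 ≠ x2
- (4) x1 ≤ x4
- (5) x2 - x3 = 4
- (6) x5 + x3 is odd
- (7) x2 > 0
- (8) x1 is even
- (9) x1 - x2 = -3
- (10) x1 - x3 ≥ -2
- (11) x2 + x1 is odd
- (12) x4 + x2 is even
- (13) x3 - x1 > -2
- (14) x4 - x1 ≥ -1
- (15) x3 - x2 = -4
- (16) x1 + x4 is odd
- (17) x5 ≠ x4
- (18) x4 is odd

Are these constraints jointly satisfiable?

Satisfiable

One satisfying assignment is x1 = 2, x2 = 5, x3 = 1, x4 = 3, x5 = 2.
For the less obvious constraints — constraint 1: x2 - x3 = 4; constraint 2: x2 - x4 = 2; constraint 5: x2 - x3 = 4 — and the others hold by inspection.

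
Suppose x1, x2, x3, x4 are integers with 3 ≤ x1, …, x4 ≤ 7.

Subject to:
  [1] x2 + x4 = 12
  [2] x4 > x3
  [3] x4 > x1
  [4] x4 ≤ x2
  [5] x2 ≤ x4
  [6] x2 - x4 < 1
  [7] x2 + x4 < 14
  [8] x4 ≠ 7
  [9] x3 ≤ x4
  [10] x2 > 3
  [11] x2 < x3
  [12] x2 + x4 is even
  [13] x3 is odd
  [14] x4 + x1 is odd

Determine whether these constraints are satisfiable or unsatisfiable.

Constraints 2, 4, and 11 give x4 ≤ x2, x2 < x3, x3 < x4. Chaining: x4 ≤ x2 < x3 < x4, which forces x4 < x4 — impossible.

Unsatisfiable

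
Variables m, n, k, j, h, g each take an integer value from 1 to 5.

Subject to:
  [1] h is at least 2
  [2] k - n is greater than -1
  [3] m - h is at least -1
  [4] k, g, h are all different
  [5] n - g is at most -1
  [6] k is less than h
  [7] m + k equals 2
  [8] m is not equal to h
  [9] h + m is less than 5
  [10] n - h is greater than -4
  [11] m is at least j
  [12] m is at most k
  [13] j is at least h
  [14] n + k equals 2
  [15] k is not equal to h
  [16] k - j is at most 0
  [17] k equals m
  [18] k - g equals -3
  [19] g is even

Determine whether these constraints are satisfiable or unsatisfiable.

Constraints 6, 11, 12, and 13 give k < h, h ≤ j, j ≤ m, m ≤ k. Chaining: k < h ≤ j ≤ m ≤ k, which forces k < k — impossible.

Unsatisfiable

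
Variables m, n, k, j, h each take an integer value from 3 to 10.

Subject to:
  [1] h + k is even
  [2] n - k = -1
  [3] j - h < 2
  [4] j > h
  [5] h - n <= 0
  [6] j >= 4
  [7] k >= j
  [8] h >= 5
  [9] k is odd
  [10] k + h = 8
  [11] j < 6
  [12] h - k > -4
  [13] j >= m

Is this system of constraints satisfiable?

From constraints 6 and 7: k ≥ j ≥ 4. From constraint 8: h ≥ 5. Hence k + h ≥ 9. But constraint 10 requires k + h = 8, and 8 < 9. Contradiction.

Unsatisfiable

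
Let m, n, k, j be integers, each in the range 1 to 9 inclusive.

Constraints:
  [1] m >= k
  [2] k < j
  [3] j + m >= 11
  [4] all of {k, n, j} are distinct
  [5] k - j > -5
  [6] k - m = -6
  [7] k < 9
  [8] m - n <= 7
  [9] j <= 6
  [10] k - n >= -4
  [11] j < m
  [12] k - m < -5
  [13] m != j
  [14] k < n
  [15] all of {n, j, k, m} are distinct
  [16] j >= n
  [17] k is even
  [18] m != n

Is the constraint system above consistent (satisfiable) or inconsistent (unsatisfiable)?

Satisfiable

The assignment m = 8, n = 3, k = 2, j = 4 works:
  constraint 3 holds since j + m = 12.
  constraint 5 holds since k - j = -2.
The rest check out directly.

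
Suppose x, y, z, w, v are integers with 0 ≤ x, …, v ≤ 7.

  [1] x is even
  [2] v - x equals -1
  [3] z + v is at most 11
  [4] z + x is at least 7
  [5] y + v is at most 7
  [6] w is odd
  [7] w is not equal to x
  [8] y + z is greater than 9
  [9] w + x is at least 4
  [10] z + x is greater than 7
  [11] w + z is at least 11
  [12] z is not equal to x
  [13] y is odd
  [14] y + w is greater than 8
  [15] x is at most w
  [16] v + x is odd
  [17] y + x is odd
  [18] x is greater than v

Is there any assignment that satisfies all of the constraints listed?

Satisfiable

Take x = 2, y = 5, z = 7, w = 5, v = 1. Then constraint 2: v - x = -1; constraint 3: z + v = 8; constraint 4: z + x = 9, and every other listed constraint is also met.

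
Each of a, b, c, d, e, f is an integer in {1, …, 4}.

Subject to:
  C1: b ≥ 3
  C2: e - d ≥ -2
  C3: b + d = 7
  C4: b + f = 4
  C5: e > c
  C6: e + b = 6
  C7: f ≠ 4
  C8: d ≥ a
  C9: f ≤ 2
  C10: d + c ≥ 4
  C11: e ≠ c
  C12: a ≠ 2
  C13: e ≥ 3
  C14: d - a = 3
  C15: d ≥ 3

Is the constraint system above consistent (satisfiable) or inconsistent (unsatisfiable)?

The assignment a = 1, b = 3, c = 1, d = 4, e = 3, f = 1 works:
  constraint 2 holds since e - d = -1.
  constraint 3 holds since b + d = 7.
  constraint 4 holds since b + f = 4.
The rest check out directly.

Satisfiable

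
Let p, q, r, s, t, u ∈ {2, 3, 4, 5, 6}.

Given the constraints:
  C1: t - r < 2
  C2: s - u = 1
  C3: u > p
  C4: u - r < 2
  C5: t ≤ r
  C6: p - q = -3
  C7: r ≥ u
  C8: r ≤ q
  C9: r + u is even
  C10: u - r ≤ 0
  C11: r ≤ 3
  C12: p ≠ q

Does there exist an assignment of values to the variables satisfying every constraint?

Take p = 2, q = 5, r = 3, s = 4, t = 2, u = 3. Then constraint 1: t - r = -1; constraint 2: s - u = 1; constraint 4: u - r = 0, and every other listed constraint is also met.

Satisfiable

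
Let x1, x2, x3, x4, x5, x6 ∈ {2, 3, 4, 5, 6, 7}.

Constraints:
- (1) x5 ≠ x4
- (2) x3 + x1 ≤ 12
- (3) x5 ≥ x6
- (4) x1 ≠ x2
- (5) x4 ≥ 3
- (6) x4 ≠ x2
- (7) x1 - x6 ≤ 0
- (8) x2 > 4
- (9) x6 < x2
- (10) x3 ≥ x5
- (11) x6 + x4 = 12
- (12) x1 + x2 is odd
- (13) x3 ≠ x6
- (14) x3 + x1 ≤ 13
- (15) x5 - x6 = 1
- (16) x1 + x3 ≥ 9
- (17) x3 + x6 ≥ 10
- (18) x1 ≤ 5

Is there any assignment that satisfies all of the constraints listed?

Satisfiable

Setting (x1, x2, x3, x4, x5, x6) = (4, 7, 7, 6, 7, 6) satisfies everything: constraint 2: x3 + x1 = 11; constraint 7: x1 - x6 = -2, and the others follow.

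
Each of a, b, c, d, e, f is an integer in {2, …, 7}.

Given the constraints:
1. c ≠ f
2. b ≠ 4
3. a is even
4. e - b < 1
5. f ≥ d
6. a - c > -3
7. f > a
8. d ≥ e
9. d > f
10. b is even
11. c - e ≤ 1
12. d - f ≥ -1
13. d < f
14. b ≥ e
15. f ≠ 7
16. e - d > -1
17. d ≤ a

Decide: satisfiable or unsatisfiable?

Constraints 7, 9, and 17 give a < f, f < d, d ≤ a. Chaining: a < f < d ≤ a, which forces a < a — impossible.

Unsatisfiable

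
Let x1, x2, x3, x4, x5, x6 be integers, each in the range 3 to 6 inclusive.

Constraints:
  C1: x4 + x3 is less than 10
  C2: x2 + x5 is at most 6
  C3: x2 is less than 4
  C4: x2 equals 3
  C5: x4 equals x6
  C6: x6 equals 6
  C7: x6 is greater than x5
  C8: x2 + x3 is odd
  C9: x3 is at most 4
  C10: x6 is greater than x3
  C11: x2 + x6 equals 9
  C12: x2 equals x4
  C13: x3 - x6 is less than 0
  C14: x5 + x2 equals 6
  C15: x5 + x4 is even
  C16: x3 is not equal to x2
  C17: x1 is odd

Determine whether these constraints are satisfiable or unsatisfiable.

Constraint 4 fixes x2 = 3 and constraint 6 fixes x6 = 6. Constraints 5 and 12 give x2 = x4 = x6, so x2 = x6. But 3 ≠ 6 — contradiction.

Unsatisfiable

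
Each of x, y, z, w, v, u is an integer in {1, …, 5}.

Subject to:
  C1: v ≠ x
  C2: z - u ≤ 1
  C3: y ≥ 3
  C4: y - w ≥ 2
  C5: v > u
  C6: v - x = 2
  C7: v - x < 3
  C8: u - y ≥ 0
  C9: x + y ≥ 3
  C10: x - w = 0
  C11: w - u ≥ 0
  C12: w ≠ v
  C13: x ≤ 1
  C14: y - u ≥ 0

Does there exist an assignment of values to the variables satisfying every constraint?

Constraints 4, 8, and 11 give y − w ≥ 2, w − u ≥ 0, u − y ≥ 0.
Adding all 3 inequalities: the left sides telescope to 0, and the right sides sum to 2 + 0 + 0 = 2. So 0 ≥ 2, which is false.

Unsatisfiable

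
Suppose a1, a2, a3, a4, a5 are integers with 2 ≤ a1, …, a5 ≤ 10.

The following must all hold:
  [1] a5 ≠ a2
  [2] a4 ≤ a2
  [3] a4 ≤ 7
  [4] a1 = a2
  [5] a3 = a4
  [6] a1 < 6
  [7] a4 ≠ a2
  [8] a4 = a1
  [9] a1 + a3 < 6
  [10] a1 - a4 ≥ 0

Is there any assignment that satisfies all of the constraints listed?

From constraints 4 and 8, a4 = a1 = a2, so a4 = a2. But constraint 7 says a4 ≠ a2. Contradiction.

Unsatisfiable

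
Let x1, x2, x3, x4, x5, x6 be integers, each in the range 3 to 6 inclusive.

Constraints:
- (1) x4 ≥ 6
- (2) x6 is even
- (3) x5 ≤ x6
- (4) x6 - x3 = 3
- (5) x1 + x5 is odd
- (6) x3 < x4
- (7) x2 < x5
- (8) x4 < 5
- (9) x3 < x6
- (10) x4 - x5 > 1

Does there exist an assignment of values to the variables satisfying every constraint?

Unsatisfiable

From constraint 1: x4 ≥ 6. From constraint 8: x4 ≤ 4. But 4 < 6, so no value of x4 works.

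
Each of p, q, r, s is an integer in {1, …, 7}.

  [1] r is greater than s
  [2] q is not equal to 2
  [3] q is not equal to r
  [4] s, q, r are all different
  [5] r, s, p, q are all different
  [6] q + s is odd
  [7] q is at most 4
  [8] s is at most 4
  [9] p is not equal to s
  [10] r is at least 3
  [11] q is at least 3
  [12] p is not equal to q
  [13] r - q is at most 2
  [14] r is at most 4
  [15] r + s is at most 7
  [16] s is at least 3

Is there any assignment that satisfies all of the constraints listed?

Unsatisfiable

Constraints 7, 8, 10, 11, 14, and 16 confine each of s, q, r to the 2 values {3, 4}.
Constraint 4 requires all 3 of them to be distinct, but only 2 values are available — impossible by the pigeonhole principle.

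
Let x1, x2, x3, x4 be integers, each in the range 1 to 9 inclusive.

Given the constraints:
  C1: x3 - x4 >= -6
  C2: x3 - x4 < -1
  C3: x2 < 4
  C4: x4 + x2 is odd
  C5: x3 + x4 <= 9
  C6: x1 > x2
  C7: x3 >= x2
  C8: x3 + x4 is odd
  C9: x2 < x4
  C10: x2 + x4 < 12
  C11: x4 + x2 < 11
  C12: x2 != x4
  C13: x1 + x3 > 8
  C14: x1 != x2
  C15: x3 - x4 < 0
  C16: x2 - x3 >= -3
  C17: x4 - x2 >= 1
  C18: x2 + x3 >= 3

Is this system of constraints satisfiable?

Satisfiable

Setting (x1, x2, x3, x4) = (7, 3, 3, 6) satisfies everything: constraint 1: x3 - x4 = -3; constraint 2: x3 - x4 = -3; constraint 5: x3 + x4 = 9, and the others follow.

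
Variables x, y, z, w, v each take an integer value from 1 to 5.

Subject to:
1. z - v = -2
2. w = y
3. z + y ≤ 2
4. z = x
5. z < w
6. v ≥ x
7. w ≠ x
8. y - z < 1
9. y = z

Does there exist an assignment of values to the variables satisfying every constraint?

From constraints 2, 4, and 9, w = y = z = x, so w = x. But constraint 7 says w ≠ x. Contradiction.

Unsatisfiable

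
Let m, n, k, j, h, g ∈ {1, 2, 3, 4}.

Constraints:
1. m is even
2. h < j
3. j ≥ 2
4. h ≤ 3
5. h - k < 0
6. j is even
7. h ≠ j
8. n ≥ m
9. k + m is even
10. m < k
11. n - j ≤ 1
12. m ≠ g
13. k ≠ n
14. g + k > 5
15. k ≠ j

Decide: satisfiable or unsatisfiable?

Satisfiable

Try m = 2, n = 2, k = 4, j = 2, h = 1, g = 4.
Check constraint 5: h - k = -3; constraint 11: n - j = 0. The remaining constraints are straightforward to verify.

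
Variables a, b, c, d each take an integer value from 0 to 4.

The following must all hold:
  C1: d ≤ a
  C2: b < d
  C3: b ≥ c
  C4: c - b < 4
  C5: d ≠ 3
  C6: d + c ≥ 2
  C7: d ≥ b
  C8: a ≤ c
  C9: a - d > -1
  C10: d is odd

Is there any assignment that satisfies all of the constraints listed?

Constraints 1, 2, 3, and 8 give d ≤ a, a ≤ c, c ≤ b, b < d. Chaining: d ≤ a ≤ c ≤ b < d, which forces d < d — impossible.

Unsatisfiable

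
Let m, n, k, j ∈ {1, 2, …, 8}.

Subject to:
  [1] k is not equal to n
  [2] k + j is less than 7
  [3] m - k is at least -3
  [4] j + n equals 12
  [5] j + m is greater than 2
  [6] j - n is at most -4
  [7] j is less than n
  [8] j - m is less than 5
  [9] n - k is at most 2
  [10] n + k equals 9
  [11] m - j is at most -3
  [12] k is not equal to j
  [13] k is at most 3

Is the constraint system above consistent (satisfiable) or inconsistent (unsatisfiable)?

Unsatisfiable

Constraints 3, 6, 9, and 11 give n − j ≥ 4, j − m ≥ 3, m − k ≥ -3, k − n ≥ -2.
Adding all 4 inequalities: the left sides telescope to 0, and the right sides sum to 4 + 3 + (-3) + (-2) = 2. So 0 ≥ 2, which is false.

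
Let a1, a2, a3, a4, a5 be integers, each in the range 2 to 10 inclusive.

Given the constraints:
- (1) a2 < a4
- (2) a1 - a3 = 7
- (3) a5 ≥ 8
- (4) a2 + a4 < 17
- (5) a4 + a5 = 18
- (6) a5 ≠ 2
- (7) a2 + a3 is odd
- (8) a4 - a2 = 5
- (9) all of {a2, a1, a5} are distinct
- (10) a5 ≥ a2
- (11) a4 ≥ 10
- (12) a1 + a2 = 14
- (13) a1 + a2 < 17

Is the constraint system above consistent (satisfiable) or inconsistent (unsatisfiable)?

Satisfiable

The assignment a1 = 9, a2 = 5, a3 = 2, a4 = 10, a5 = 8 works:
  constraint 2 holds since a1 - a3 = 7.
  constraint 4 holds since a2 + a4 = 15.
The rest check out directly.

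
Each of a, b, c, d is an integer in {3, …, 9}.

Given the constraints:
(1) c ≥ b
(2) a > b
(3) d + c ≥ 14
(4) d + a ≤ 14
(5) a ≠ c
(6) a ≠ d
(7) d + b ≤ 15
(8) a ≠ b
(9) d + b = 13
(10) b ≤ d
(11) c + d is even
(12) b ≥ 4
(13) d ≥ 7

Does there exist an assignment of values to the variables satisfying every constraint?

Satisfiable

Setting (a, b, c, d) = (6, 5, 8, 8) satisfies everything: constraint 3: d + c = 16; constraint 4: d + a = 14; constraint 7: d + b = 13, and the others follow.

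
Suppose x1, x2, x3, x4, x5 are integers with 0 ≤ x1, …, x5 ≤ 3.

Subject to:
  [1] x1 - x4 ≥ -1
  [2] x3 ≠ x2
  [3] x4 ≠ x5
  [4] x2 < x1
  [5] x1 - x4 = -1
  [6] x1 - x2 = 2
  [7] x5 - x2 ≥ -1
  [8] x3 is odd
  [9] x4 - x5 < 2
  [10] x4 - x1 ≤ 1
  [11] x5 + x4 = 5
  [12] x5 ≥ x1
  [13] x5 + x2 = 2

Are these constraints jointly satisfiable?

Satisfiable

The assignment x1 = 2, x2 = 0, x3 = 3, x4 = 3, x5 = 2 works:
  constraint 1 holds since x1 - x4 = -1.
  constraint 5 holds since x1 - x4 = -1.
  constraint 6 holds since x1 - x2 = 2.
The rest check out directly.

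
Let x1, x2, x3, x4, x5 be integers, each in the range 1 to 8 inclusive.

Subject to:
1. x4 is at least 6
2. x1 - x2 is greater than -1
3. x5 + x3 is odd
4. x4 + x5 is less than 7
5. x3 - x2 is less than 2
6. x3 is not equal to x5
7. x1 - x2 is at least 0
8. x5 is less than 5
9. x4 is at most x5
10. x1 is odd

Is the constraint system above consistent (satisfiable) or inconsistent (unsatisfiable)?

Unsatisfiable

From constraints 1 and 9: x5 ≥ x4 and x4 ≥ 6, so x5 ≥ 6. From constraint 8: x5 ≤ 4. But 4 < 6, so no value of x5 works.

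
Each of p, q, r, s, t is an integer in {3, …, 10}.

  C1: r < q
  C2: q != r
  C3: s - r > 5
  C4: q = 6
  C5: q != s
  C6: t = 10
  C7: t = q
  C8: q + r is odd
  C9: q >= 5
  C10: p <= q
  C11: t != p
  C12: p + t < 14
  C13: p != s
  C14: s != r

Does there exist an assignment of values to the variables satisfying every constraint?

Unsatisfiable

Constraint 6 fixes t = 10 and constraint 4 fixes q = 6, but constraint 7 requires t = q. Since 10 ≠ 6, contradiction.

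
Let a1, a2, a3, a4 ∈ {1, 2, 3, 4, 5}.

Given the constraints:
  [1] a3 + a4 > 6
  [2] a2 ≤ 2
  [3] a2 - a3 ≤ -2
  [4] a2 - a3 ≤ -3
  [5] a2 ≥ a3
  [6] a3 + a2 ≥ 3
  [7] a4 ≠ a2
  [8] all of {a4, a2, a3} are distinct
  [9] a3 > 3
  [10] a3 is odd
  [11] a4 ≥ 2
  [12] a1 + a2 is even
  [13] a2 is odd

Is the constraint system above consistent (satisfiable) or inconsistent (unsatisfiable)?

Unsatisfiable

From constraint 9: a3 ≥ 4. From constraints 2 and 5: a3 ≤ a2 and a2 ≤ 2, so a3 ≤ 2. But 2 < 4, so no value of a3 works.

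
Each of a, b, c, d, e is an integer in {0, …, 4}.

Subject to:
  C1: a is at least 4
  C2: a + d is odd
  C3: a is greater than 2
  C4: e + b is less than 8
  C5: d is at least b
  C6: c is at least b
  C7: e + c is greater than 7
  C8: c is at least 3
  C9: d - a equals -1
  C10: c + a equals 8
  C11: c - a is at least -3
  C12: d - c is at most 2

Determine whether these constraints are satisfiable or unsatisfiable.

The assignment a = 4, b = 2, c = 4, d = 3, e = 4 works:
  constraint 4 holds since e + b = 6.
  constraint 7 holds since e + c = 8.
The rest check out directly.

Satisfiable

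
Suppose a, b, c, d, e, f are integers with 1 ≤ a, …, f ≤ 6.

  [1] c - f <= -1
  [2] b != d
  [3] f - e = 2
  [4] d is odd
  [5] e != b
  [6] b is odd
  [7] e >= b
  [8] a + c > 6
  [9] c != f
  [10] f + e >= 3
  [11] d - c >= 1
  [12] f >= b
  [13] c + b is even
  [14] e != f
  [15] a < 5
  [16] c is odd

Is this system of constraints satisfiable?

Take a = 4, b = 1, c = 3, d = 5, e = 2, f = 4. Then constraint 1: c - f = -1; constraint 3: f - e = 2, and every other listed constraint is also met.

Satisfiable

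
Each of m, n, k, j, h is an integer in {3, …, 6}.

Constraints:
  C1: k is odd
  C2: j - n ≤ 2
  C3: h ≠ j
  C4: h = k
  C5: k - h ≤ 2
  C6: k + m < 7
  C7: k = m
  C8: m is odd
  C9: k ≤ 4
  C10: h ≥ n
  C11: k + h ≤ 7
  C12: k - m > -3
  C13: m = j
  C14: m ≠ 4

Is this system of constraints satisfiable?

From constraints 4, 7, and 13, h = k = m = j, so h = j. But constraint 3 says h ≠ j. Contradiction.

Unsatisfiable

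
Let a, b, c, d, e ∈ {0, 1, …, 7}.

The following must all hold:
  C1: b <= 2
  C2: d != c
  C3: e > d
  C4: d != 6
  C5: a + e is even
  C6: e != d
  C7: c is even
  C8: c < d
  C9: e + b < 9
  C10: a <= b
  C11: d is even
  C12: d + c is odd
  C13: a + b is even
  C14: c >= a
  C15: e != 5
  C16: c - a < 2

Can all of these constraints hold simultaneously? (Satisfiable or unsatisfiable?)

Unsatisfiable

Constraint 11 makes d even and constraint 7 makes c even, so d + c must be even. Constraint 12 says d + c is odd — contradiction.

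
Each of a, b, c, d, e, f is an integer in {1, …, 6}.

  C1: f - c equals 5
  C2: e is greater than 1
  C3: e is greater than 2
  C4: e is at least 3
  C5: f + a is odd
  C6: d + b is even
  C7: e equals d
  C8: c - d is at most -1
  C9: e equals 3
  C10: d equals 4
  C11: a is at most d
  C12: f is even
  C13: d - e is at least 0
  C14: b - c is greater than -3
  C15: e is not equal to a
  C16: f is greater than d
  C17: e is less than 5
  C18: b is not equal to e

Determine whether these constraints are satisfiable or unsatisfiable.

Constraint 9 fixes e = 3 and constraint 10 fixes d = 4, but constraint 7 requires e = d. Since 3 ≠ 4, contradiction.

Unsatisfiable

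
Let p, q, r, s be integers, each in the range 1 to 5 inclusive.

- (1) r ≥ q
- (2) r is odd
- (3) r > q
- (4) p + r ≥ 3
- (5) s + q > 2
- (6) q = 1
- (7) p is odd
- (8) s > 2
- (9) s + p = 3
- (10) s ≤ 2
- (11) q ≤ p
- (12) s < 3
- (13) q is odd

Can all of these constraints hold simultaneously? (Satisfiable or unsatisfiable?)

Unsatisfiable

From constraint 8: s ≥ 3. From constraint 12: s ≤ 2. But 2 < 3, so no value of s works.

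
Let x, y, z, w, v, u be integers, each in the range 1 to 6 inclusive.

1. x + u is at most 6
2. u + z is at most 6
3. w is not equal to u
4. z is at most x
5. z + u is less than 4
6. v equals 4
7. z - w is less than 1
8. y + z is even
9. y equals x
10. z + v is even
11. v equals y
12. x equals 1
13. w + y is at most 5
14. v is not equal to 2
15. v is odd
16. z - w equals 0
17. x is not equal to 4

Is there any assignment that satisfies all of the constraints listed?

Unsatisfiable

Constraint 6 fixes v = 4 and constraint 12 fixes x = 1. Constraints 9 and 11 give v = y = x, so v = x. But 4 ≠ 1 — contradiction.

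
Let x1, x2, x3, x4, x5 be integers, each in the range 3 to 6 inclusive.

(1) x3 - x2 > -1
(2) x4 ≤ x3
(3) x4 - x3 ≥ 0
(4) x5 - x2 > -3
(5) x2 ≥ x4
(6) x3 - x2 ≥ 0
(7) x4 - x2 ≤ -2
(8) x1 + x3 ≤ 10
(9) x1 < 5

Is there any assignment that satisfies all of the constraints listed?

Constraints 3, 6, and 7 give x2 − x4 ≥ 2, x4 − x3 ≥ 0, x3 − x2 ≥ 0.
Adding all 3 inequalities: the left sides telescope to 0, and the right sides sum to 2 + 0 + 0 = 2. So 0 ≥ 2, which is false.

Unsatisfiable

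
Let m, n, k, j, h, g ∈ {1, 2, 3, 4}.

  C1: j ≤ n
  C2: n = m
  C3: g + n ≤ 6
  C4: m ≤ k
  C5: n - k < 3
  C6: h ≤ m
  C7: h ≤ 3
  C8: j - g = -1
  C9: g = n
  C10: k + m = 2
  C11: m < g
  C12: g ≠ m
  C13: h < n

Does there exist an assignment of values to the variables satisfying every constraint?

Unsatisfiable

From constraints 2 and 9, g = n = m, so g = m. But constraint 12 says g ≠ m. Contradiction.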